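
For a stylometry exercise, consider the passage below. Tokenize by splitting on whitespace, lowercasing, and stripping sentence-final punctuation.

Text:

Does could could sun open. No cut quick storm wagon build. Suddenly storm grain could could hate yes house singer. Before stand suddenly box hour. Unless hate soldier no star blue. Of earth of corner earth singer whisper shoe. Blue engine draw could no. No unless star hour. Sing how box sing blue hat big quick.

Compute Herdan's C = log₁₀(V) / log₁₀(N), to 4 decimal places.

0.8832

N = 56, V = 35.
log₁₀(V) = 1.544068, log₁₀(N) = 1.748188
C = 1.544068 / 1.748188 = 0.8832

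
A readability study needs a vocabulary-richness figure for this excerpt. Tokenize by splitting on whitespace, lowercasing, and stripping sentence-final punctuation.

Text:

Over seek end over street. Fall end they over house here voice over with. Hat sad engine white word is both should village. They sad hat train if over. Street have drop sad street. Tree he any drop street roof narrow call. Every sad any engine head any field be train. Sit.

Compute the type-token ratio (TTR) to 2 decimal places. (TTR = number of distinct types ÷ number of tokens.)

N = 52 tokens, V = 34 types.
TTR = V / N = 34 / 52 = 0.65

0.65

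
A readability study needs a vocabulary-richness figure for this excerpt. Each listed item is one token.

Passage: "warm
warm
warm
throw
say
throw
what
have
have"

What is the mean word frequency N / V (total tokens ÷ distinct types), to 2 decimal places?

N = 9 tokens, V = 5 types.
Mean frequency = N / V = 9 / 5 = 1.80

1.80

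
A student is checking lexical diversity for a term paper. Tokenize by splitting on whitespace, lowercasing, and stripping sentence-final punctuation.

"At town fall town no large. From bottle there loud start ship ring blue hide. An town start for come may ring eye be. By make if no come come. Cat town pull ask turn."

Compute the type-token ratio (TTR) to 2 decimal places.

0.77

N = 35 tokens, V = 27 types.
TTR = V / N = 27 / 35 = 0.77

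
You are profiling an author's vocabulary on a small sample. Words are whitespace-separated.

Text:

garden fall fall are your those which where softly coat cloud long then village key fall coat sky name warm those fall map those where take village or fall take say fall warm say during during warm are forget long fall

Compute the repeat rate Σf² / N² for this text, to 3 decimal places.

Frequencies: fall:7, those:3, warm:3, are:2, where:2, coat:2, long:2, village:2, take:2, say:2, during:2, garden:1, your:1, which:1, softly:1, cloud:1, then:1, key:1, sky:1, name:1, … (3 more, each freq 1)
Σf² = 111; N² = 1681
Repeat rate = 111 / 1681 = 0.066

0.066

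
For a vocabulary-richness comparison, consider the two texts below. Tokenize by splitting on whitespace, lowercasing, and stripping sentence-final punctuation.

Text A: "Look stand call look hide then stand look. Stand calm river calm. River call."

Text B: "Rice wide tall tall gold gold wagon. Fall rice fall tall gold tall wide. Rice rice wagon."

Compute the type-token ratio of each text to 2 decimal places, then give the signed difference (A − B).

0.15

TTR(A) = 7/14 = 0.50
TTR(B) = 6/17 = 0.35
Difference = 0.50 − 0.35 = 0.15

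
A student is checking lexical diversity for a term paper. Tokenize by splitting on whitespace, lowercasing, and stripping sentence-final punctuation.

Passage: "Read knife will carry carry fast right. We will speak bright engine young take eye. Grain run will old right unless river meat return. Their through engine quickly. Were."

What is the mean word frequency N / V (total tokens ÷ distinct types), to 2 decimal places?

1.21

N = 29 tokens, V = 24 types.
Mean frequency = N / V = 29 / 24 = 1.21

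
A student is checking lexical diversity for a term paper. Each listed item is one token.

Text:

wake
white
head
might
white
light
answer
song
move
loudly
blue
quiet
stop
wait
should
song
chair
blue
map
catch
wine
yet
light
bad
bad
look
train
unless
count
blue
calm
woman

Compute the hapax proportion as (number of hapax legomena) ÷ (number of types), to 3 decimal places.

0.808

Frequencies: blue:3, white:2, light:2, song:2, bad:2, wake:1, head:1, might:1, answer:1, move:1, loudly:1, quiet:1, stop:1, wait:1, should:1, chair:1, map:1, catch:1, wine:1, yet:1, … (6 more, each freq 1)
Hapax count = 21; type count = 26.
Ratio = 21 / 26 = 0.808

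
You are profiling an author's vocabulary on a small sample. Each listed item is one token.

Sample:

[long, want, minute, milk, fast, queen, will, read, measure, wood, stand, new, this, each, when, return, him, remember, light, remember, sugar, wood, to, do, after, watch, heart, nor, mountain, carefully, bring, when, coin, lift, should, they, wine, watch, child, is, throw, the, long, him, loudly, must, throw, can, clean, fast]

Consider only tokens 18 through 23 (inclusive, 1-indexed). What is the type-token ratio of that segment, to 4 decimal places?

Segment tokens 18–23: remember, light, remember, sugar, wood, to
Segment N = 6, segment V = 5.
TTR = 5 / 6 = 0.8333

0.8333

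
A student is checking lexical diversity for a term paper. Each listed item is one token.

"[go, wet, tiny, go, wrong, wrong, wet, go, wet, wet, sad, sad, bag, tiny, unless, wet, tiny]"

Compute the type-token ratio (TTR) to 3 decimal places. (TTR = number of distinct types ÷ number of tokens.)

N = 17 tokens, V = 7 types.
TTR = V / N = 7 / 17 = 0.412

0.412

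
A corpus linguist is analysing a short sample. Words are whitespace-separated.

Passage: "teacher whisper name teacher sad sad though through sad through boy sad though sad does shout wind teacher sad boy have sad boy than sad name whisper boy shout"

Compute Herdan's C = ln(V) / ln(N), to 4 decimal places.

N = 29, V = 12.
ln(V) = 2.484907, ln(N) = 3.367296
C = 2.484907 / 3.367296 = 0.7380

0.7380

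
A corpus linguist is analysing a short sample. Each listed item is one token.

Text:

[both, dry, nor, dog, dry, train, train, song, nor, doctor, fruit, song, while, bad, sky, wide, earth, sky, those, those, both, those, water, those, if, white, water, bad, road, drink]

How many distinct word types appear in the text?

Distinct types: {bad, both, doctor, dog, drink, dry, earth, fruit, if, nor, road, sky, song, those, train, water, while, white, wide}
V = 19

19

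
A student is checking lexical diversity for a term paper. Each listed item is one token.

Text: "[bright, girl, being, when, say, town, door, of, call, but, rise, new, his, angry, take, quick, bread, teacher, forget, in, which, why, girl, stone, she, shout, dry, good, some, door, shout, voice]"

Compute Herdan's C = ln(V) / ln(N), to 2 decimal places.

N = 32, V = 29.
ln(V) = 3.367296, ln(N) = 3.465736
C = 3.367296 / 3.465736 = 0.97

0.97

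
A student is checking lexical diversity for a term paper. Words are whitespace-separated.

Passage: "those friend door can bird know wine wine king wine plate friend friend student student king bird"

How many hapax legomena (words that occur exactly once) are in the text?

5

Frequencies: friend:3, wine:3, bird:2, king:2, student:2, those:1, door:1, can:1, know:1, plate:1
Hapax (freq=1): can, door, know, plate, those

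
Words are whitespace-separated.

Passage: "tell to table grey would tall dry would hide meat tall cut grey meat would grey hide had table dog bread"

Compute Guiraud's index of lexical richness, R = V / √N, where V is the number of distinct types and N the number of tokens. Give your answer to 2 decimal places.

2.84

N = 21, V = 13.
√N = 4.582576
R = 13 / 4.582576 = 2.84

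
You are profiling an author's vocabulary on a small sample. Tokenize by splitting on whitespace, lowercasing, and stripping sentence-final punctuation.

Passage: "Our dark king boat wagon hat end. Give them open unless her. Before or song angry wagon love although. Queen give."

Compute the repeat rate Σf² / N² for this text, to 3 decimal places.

Frequencies: wagon:2, give:2, our:1, dark:1, king:1, boat:1, hat:1, end:1, them:1, open:1, unless:1, her:1, before:1, or:1, song:1, angry:1, love:1, although:1, queen:1
Σf² = 25; N² = 441
Repeat rate = 25 / 441 = 0.057

0.057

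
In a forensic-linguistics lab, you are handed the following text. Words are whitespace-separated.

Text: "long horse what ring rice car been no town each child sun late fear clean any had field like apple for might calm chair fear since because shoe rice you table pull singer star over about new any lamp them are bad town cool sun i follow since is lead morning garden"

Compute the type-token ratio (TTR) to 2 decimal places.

N = 52 tokens, V = 46 types.
TTR = V / N = 46 / 52 = 0.88

0.88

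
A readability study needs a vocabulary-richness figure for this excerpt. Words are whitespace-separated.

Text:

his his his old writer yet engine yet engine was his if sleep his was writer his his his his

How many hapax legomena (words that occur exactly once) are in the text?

3

Frequencies: his:9, writer:2, yet:2, engine:2, was:2, old:1, if:1, sleep:1
Hapax (freq=1): if, old, sleep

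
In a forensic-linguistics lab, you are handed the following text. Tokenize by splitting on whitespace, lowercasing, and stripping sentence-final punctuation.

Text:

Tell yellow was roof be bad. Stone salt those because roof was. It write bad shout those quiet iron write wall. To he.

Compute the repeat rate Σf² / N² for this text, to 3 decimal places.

Frequencies: was:2, roof:2, bad:2, those:2, write:2, tell:1, yellow:1, be:1, stone:1, salt:1, because:1, it:1, shout:1, quiet:1, iron:1, wall:1, to:1, he:1
Σf² = 33; N² = 529
Repeat rate = 33 / 529 = 0.062

0.062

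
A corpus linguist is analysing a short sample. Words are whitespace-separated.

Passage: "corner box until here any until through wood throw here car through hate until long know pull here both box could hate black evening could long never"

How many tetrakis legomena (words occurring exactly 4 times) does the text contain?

Frequencies: until:3, here:3, box:2, through:2, hate:2, long:2, could:2, corner:1, any:1, wood:1, throw:1, car:1, know:1, pull:1, both:1, black:1, evening:1, never:1
Words with frequency 4: (none)

0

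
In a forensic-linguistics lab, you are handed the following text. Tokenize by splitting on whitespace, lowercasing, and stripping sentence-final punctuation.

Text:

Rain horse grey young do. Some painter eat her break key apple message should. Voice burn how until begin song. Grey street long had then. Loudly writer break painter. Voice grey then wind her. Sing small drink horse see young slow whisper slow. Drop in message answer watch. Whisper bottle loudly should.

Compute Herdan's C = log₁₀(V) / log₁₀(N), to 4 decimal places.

N = 52, V = 38.
log₁₀(V) = 1.579784, log₁₀(N) = 1.716003
C = 1.579784 / 1.716003 = 0.9206

0.9206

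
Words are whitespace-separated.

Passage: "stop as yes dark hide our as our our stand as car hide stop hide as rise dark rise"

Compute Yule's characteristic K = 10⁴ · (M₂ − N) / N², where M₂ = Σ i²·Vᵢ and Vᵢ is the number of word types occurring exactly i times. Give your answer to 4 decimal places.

Frequencies: as:4, hide:3, our:3, stop:2, dark:2, rise:2, yes:1, stand:1, car:1
N = 19. Frequency spectrum: V_1=3, V_2=3, V_3=2, V_4=1
M₂ = 1²·3 + 2²·3 + 3²·2 + 4²·1 = 49
K = 10000 × (49 − 19) / 19² = 831.0249

831.0249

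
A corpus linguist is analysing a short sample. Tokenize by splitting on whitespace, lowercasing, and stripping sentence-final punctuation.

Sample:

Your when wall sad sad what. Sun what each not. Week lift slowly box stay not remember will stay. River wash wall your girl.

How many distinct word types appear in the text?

Distinct types: {box, each, girl, lift, not, remember, river, sad, slowly, stay, sun, wall, wash, week, what, when, will, your}
V = 18

18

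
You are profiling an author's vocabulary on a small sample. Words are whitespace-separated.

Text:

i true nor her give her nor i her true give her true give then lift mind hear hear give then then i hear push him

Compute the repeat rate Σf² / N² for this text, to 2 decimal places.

0.11

Frequencies: her:4, give:4, i:3, true:3, then:3, hear:3, nor:2, lift:1, mind:1, push:1, him:1
Σf² = 76; N² = 676
Repeat rate = 76 / 676 = 0.11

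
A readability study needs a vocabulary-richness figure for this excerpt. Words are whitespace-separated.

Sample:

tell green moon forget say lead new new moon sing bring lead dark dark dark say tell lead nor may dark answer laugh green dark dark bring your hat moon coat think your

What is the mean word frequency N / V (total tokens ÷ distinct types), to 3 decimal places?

1.833

N = 33 tokens, V = 18 types.
Mean frequency = N / V = 33 / 18 = 1.833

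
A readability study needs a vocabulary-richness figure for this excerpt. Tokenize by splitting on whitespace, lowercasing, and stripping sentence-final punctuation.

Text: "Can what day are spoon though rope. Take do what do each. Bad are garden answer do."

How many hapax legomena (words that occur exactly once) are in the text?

Frequencies: do:3, what:2, are:2, can:1, day:1, spoon:1, though:1, rope:1, take:1, each:1, bad:1, garden:1, answer:1
Hapax (freq=1): answer, bad, can, day, each, garden, rope, spoon, take, though

10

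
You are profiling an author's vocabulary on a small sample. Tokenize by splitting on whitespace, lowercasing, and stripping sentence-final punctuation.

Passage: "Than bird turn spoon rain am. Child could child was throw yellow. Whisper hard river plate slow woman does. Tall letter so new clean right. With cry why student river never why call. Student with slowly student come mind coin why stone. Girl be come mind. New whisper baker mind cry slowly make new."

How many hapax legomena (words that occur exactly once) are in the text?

Frequencies: new:3, why:3, student:3, mind:3, child:2, whisper:2, river:2, with:2, cry:2, slowly:2, come:2, than:1, bird:1, turn:1, spoon:1, rain:1, am:1, could:1, was:1, throw:1, … (19 more, each freq 1)
Hapax (freq=1): am, baker, be, bird, call, clean, coin, could, does, girl, hard, letter, make, never, plate, rain, right, slow, so, spoon, stone, tall, than, throw, turn, was, woman, yellow

28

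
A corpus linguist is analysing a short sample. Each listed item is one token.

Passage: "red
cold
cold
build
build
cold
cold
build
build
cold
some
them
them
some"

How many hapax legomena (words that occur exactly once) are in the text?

Frequencies: cold:5, build:4, some:2, them:2, red:1
Hapax (freq=1): red

1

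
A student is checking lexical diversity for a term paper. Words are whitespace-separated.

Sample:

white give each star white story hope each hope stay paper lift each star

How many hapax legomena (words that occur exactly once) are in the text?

Frequencies: each:3, white:2, star:2, hope:2, give:1, story:1, stay:1, paper:1, lift:1
Hapax (freq=1): give, lift, paper, stay, story

5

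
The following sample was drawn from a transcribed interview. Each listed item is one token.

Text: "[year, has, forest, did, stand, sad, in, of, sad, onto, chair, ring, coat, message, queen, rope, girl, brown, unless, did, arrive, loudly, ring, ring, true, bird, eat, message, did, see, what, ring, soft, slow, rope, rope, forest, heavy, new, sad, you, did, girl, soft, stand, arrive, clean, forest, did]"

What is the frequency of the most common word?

5

Frequencies: did:5, ring:4, forest:3, sad:3, rope:3, stand:2, message:2, girl:2, arrive:2, soft:2, year:1, has:1, in:1, of:1, onto:1, chair:1, coat:1, queen:1, brown:1, unless:1, … (11 more, each freq 1)
Most common: 'did' with frequency 5.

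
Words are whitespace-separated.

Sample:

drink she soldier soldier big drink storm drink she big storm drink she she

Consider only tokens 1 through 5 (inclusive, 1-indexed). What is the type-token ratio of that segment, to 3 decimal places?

0.800

Segment tokens 1–5: drink, she, soldier, soldier, big
Segment N = 5, segment V = 4.
TTR = 4 / 5 = 0.800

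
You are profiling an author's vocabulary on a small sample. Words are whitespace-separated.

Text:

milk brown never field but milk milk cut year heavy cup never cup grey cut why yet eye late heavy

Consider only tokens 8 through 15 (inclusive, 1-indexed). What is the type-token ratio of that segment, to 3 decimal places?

Segment tokens 8–15: cut, year, heavy, cup, never, cup, grey, cut
Segment N = 8, segment V = 6.
TTR = 6 / 8 = 0.750

0.750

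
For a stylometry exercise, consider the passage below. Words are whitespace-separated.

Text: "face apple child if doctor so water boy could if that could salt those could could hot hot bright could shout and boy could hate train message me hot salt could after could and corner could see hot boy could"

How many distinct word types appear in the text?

23

Distinct types: {after, and, apple, boy, bright, child, corner, could, doctor, face, hate, hot, if, me, message, salt, see, shout, so, that, those, train, water}
V = 23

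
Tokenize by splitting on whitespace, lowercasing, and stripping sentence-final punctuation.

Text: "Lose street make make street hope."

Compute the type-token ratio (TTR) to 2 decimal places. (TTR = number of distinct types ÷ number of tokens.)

N = 6 tokens, V = 4 types.
TTR = V / N = 4 / 6 = 0.67

0.67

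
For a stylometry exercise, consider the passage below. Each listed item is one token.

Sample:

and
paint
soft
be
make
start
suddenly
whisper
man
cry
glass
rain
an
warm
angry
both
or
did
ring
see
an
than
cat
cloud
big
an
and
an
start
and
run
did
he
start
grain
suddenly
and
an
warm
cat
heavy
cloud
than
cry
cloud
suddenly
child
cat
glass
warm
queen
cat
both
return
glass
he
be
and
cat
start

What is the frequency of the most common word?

5

Frequencies: and:5, an:5, cat:5, start:4, suddenly:3, glass:3, warm:3, cloud:3, be:2, cry:2, both:2, did:2, than:2, he:2, paint:1, soft:1, make:1, whisper:1, man:1, rain:1, … (11 more, each freq 1)
Most common: 'and' with frequency 5.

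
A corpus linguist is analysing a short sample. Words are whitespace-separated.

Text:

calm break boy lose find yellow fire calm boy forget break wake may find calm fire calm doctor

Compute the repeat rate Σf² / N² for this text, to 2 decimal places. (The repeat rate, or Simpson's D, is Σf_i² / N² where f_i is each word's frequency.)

Frequencies: calm:4, break:2, boy:2, find:2, fire:2, lose:1, yellow:1, forget:1, wake:1, may:1, doctor:1
Σf² = 38; N² = 324
Repeat rate = 38 / 324 = 0.12

0.12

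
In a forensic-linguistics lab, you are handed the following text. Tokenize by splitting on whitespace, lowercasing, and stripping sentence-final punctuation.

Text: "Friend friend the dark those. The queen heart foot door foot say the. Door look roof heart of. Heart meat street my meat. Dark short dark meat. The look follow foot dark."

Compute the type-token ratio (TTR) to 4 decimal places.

0.5313

N = 32 tokens, V = 17 types.
TTR = V / N = 17 / 32 = 0.5313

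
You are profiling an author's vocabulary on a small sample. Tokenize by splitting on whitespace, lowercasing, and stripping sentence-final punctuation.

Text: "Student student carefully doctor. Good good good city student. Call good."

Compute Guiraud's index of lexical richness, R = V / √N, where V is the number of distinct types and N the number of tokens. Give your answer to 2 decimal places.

1.81

N = 11, V = 6.
√N = 3.316625
R = 6 / 3.316625 = 1.81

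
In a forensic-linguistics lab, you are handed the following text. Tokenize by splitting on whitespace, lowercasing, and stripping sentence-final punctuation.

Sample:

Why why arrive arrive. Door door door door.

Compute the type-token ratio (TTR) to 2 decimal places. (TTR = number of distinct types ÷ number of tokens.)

0.38

N = 8 tokens, V = 3 types.
TTR = V / N = 3 / 8 = 0.38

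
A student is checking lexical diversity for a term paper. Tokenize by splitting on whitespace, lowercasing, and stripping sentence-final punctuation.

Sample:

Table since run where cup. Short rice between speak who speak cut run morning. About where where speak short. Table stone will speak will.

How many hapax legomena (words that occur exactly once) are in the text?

9

Frequencies: speak:4, where:3, table:2, run:2, short:2, will:2, since:1, cup:1, rice:1, between:1, who:1, cut:1, morning:1, about:1, stone:1
Hapax (freq=1): about, between, cup, cut, morning, rice, since, stone, who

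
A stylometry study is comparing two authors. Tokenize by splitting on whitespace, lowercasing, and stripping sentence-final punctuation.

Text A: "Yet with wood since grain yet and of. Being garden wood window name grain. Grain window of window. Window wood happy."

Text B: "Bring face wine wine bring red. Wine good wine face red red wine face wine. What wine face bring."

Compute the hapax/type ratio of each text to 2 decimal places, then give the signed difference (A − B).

A: hapax=7, V=12, ratio=0.58
B: hapax=2, V=6, ratio=0.33
Difference = 0.58 − 0.33 = 0.25

0.25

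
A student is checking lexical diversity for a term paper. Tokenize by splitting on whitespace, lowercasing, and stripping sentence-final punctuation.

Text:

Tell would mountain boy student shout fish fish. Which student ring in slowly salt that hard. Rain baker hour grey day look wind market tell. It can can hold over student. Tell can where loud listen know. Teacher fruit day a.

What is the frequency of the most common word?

3

Frequencies: tell:3, student:3, can:3, fish:2, day:2, would:1, mountain:1, boy:1, shout:1, which:1, ring:1, in:1, slowly:1, salt:1, that:1, hard:1, rain:1, baker:1, hour:1, grey:1, … (13 more, each freq 1)
Most common: 'tell' with frequency 3.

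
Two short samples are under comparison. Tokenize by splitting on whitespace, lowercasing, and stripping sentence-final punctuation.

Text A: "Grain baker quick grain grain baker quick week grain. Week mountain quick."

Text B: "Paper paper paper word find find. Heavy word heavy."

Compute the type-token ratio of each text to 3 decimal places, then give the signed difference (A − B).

-0.027

TTR(A) = 5/12 = 0.417
TTR(B) = 4/9 = 0.444
Difference = 0.417 − 0.444 = -0.027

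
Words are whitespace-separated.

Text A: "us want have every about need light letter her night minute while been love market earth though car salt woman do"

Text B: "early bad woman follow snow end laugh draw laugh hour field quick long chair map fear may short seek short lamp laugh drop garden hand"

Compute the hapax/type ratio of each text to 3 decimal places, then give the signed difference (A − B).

A: hapax=21, V=21, ratio=1.000
B: hapax=20, V=22, ratio=0.909
Difference = 1.000 − 0.909 = 0.091

0.091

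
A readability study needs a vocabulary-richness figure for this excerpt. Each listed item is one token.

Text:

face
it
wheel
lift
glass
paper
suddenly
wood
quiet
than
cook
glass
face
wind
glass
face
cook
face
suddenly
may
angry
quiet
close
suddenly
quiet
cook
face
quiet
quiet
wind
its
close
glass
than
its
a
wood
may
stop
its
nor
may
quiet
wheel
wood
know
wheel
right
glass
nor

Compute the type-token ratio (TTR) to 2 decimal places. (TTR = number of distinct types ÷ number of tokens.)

N = 50 tokens, V = 21 types.
TTR = V / N = 21 / 50 = 0.42

0.42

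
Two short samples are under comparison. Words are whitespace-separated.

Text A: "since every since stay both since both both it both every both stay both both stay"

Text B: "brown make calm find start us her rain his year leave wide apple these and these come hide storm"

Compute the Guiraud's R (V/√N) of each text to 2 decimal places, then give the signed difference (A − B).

A: V=5, N=16, R=1.25
B: V=18, N=19, R=4.13
Difference = 1.25 − 4.13 = -2.88

-2.88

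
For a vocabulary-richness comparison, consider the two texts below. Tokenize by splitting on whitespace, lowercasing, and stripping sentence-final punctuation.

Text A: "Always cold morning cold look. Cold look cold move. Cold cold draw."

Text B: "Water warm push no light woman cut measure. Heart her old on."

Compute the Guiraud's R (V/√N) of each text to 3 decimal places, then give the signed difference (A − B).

-1.732

A: V=6, N=12, R=1.732
B: V=12, N=12, R=3.464
Difference = 1.732 − 3.464 = -1.732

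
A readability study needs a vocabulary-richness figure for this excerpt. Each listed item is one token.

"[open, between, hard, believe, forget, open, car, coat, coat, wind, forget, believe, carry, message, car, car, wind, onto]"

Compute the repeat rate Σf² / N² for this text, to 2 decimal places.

0.10

Frequencies: car:3, open:2, believe:2, forget:2, coat:2, wind:2, between:1, hard:1, carry:1, message:1, onto:1
Σf² = 34; N² = 324
Repeat rate = 34 / 324 = 0.10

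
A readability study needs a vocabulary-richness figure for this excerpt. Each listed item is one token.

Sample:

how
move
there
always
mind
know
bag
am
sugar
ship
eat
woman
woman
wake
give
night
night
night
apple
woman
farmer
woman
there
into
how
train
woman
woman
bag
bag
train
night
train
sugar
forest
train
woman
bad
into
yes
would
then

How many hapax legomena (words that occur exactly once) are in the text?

Frequencies: woman:7, night:4, train:4, bag:3, how:2, there:2, sugar:2, into:2, move:1, always:1, mind:1, know:1, am:1, ship:1, eat:1, wake:1, give:1, apple:1, farmer:1, forest:1, … (4 more, each freq 1)
Hapax (freq=1): always, am, apple, bad, eat, farmer, forest, give, know, mind, move, ship, then, wake, would, yes

16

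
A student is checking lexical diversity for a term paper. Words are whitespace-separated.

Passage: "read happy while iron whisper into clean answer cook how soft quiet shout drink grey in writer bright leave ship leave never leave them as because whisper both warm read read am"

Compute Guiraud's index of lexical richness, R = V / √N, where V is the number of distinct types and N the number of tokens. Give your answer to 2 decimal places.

N = 32, V = 27.
√N = 5.656854
R = 27 / 5.656854 = 4.77

4.77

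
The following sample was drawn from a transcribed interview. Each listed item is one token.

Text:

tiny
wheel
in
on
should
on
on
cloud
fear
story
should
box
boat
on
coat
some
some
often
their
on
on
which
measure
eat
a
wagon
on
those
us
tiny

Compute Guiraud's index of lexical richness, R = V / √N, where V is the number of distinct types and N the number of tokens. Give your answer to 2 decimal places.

3.83

N = 30, V = 21.
√N = 5.477226
R = 21 / 5.477226 = 3.83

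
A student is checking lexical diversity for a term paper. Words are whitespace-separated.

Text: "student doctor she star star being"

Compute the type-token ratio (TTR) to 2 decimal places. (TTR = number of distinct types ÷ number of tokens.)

0.83

N = 6 tokens, V = 5 types.
TTR = V / N = 5 / 6 = 0.83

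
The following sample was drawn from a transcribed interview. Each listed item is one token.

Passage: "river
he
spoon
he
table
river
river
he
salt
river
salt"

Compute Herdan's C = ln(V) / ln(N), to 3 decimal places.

0.671

N = 11, V = 5.
ln(V) = 1.609438, ln(N) = 2.397895
C = 1.609438 / 2.397895 = 0.671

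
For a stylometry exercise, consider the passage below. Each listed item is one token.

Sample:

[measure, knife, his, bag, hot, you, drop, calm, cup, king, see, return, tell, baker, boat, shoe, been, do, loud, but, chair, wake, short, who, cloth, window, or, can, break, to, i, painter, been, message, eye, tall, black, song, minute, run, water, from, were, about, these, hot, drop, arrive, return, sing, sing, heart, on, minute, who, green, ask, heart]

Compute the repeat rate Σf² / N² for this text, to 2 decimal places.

Frequencies: hot:2, drop:2, return:2, been:2, who:2, minute:2, sing:2, heart:2, measure:1, knife:1, his:1, bag:1, you:1, calm:1, cup:1, king:1, see:1, tell:1, baker:1, boat:1, … (30 more, each freq 1)
Σf² = 74; N² = 3364
Repeat rate = 74 / 3364 = 0.02

0.02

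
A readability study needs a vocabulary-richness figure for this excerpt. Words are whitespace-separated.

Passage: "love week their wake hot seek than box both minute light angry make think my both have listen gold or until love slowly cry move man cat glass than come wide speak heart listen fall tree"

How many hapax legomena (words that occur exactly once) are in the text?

28

Frequencies: love:2, than:2, both:2, listen:2, week:1, their:1, wake:1, hot:1, seek:1, box:1, minute:1, light:1, angry:1, make:1, think:1, my:1, have:1, gold:1, or:1, until:1, … (12 more, each freq 1)
Hapax (freq=1): angry, box, cat, come, cry, fall, glass, gold, have, heart, hot, light, make, man, minute, move, my, or, seek, slowly, speak, their, think, tree, until, wake, week, wide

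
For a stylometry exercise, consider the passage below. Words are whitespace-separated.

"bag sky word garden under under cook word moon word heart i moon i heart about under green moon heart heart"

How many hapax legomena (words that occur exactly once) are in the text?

Frequencies: heart:4, word:3, under:3, moon:3, i:2, bag:1, sky:1, garden:1, cook:1, about:1, green:1
Hapax (freq=1): about, bag, cook, garden, green, sky

6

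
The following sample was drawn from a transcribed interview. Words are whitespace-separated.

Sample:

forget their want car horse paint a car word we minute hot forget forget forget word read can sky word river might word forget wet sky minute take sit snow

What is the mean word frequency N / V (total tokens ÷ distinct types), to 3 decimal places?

N = 30 tokens, V = 20 types.
Mean frequency = N / V = 30 / 20 = 1.500

1.500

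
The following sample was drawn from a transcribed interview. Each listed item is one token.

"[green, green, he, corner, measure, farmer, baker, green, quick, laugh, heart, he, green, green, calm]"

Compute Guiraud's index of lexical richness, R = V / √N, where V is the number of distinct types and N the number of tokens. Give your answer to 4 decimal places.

N = 15, V = 10.
√N = 3.872983
R = 10 / 3.872983 = 2.5820

2.5820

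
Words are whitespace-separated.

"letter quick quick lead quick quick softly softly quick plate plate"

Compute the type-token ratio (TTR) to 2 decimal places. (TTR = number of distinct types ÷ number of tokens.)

0.45

N = 11 tokens, V = 5 types.
TTR = V / N = 5 / 11 = 0.45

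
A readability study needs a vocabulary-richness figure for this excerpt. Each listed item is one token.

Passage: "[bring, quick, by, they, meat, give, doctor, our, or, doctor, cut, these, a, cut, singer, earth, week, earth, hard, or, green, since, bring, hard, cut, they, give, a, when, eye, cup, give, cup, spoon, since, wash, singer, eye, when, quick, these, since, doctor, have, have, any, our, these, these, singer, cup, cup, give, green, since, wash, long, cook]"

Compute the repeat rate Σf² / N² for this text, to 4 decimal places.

0.0446

Frequencies: give:4, these:4, since:4, cup:4, doctor:3, cut:3, singer:3, bring:2, quick:2, they:2, our:2, or:2, a:2, earth:2, hard:2, green:2, when:2, eye:2, wash:2, have:2, … (7 more, each freq 1)
Σf² = 150; N² = 3364
Repeat rate = 150 / 3364 = 0.0446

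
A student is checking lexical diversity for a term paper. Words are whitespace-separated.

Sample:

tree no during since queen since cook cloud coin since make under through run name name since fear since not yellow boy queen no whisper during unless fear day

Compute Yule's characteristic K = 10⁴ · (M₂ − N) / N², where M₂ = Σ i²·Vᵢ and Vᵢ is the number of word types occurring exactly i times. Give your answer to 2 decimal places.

356.72

Frequencies: since:5, no:2, during:2, queen:2, name:2, fear:2, tree:1, cook:1, cloud:1, coin:1, make:1, under:1, through:1, run:1, not:1, yellow:1, boy:1, whisper:1, unless:1, day:1
N = 29. Frequency spectrum: V_1=14, V_2=5, V_5=1
M₂ = 1²·14 + 2²·5 + 5²·1 = 59
K = 10000 × (59 − 29) / 29² = 356.72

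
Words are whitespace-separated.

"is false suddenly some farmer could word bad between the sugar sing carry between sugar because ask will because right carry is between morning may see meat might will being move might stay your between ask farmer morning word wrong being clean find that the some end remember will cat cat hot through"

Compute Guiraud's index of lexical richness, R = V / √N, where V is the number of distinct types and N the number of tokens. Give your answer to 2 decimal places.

N = 53, V = 35.
√N = 7.280110
R = 35 / 7.280110 = 4.81

4.81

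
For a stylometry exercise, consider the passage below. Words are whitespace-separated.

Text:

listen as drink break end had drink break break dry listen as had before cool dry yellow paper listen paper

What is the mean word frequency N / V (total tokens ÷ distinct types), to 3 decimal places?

1.818

N = 20 tokens, V = 11 types.
Mean frequency = N / V = 20 / 11 = 1.818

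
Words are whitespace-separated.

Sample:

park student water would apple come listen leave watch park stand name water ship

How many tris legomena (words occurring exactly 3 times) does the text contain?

0

Frequencies: park:2, water:2, student:1, would:1, apple:1, come:1, listen:1, leave:1, watch:1, stand:1, name:1, ship:1
Words with frequency 3: (none)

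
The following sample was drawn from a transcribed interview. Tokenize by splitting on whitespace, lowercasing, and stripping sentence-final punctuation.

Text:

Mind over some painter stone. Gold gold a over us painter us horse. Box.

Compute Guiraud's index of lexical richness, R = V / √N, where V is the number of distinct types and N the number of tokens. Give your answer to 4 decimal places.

2.6726

N = 14, V = 10.
√N = 3.741657
R = 10 / 3.741657 = 2.6726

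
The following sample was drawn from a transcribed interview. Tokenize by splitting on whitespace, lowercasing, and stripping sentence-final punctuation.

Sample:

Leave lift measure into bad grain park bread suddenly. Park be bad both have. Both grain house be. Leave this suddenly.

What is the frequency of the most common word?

2

Frequencies: leave:2, bad:2, grain:2, park:2, suddenly:2, be:2, both:2, lift:1, measure:1, into:1, bread:1, have:1, house:1, this:1
Most common: 'leave' with frequency 2.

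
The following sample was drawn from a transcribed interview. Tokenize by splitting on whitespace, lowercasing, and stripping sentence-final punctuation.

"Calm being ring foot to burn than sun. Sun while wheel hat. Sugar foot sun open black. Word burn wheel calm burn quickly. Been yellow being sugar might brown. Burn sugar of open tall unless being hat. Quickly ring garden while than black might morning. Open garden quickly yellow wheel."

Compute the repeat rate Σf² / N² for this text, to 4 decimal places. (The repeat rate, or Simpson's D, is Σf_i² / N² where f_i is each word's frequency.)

0.0472

Frequencies: burn:4, being:3, sun:3, wheel:3, sugar:3, open:3, quickly:3, calm:2, ring:2, foot:2, than:2, while:2, hat:2, black:2, yellow:2, might:2, garden:2, to:1, word:1, been:1, … (5 more, each freq 1)
Σf² = 118; N² = 2500
Repeat rate = 118 / 2500 = 0.0472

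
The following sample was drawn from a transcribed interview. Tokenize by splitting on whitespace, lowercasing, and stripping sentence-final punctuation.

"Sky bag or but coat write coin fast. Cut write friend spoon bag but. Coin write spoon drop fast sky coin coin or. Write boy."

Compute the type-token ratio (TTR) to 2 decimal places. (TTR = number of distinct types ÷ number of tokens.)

N = 25 tokens, V = 13 types.
TTR = V / N = 13 / 25 = 0.52

0.52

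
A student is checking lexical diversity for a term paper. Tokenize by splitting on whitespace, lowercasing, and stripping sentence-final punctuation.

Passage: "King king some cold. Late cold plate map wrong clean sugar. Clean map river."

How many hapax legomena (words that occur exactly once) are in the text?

6

Frequencies: king:2, cold:2, map:2, clean:2, some:1, late:1, plate:1, wrong:1, sugar:1, river:1
Hapax (freq=1): late, plate, river, some, sugar, wrong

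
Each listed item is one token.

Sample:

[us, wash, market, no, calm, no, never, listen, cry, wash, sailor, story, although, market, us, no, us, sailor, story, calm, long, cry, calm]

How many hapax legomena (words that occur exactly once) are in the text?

Frequencies: us:3, no:3, calm:3, wash:2, market:2, cry:2, sailor:2, story:2, never:1, listen:1, although:1, long:1
Hapax (freq=1): although, listen, long, never

4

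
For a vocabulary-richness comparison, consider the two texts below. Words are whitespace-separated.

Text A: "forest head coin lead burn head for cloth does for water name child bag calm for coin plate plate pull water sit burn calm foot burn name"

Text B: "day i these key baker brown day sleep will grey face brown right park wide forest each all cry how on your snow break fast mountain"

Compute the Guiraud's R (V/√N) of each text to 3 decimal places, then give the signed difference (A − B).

A: V=17, N=27, R=3.272
B: V=24, N=26, R=4.707
Difference = 3.272 − 4.707 = -1.435

-1.435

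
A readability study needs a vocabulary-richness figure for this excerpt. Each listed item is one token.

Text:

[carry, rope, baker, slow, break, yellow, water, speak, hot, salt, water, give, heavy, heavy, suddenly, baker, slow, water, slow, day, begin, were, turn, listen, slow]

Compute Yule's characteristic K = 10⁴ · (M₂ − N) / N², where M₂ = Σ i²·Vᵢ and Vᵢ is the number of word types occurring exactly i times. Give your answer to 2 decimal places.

Frequencies: slow:4, water:3, baker:2, heavy:2, carry:1, rope:1, break:1, yellow:1, speak:1, hot:1, salt:1, give:1, suddenly:1, day:1, begin:1, were:1, turn:1, listen:1
N = 25. Frequency spectrum: V_1=14, V_2=2, V_3=1, V_4=1
M₂ = 1²·14 + 2²·2 + 3²·1 + 4²·1 = 47
K = 10000 × (47 − 25) / 25² = 352.00

352.00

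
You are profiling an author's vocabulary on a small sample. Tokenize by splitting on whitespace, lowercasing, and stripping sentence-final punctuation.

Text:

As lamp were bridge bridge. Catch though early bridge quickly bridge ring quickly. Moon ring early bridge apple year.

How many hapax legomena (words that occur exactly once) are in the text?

8

Frequencies: bridge:5, early:2, quickly:2, ring:2, as:1, lamp:1, were:1, catch:1, though:1, moon:1, apple:1, year:1
Hapax (freq=1): apple, as, catch, lamp, moon, though, were, year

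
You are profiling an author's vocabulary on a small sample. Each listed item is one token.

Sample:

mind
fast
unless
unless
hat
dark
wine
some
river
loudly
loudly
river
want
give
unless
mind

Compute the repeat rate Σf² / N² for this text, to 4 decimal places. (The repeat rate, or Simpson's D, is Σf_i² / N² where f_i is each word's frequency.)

Frequencies: unless:3, mind:2, river:2, loudly:2, fast:1, hat:1, dark:1, wine:1, some:1, want:1, give:1
Σf² = 28; N² = 256
Repeat rate = 28 / 256 = 0.1094

0.1094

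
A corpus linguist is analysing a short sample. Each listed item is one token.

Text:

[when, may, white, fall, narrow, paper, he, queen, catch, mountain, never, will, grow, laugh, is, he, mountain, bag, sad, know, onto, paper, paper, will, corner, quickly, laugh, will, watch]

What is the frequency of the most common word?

3

Frequencies: paper:3, will:3, he:2, mountain:2, laugh:2, when:1, may:1, white:1, fall:1, narrow:1, queen:1, catch:1, never:1, grow:1, is:1, bag:1, sad:1, know:1, onto:1, corner:1, … (2 more, each freq 1)
Most common: 'paper' with frequency 3.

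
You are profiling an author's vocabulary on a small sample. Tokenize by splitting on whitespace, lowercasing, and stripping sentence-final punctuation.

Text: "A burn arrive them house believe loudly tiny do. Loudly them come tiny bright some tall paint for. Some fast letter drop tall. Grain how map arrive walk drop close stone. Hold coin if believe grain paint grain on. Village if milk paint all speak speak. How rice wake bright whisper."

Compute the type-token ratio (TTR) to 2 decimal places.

N = 51 tokens, V = 35 types.
TTR = V / N = 35 / 51 = 0.69

0.69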